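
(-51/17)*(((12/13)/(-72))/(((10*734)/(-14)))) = -7/95420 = -0.00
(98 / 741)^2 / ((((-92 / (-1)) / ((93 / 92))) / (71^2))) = 0.97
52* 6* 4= 1248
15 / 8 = 1.88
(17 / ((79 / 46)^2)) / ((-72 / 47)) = -422671 / 112338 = -3.76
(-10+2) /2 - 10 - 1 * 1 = -15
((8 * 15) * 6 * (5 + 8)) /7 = 9360 /7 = 1337.14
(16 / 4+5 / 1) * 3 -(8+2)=17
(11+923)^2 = 872356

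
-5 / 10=-1 / 2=-0.50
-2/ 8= -1/ 4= -0.25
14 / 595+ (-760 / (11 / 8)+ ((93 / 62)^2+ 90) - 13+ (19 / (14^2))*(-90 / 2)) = -43782279 / 91630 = -477.82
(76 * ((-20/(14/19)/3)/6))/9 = -7220/567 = -12.73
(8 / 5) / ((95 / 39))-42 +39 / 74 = -1434687 / 35150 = -40.82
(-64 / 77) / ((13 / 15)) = -960 / 1001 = -0.96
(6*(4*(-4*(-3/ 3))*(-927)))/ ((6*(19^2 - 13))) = -1236/ 29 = -42.62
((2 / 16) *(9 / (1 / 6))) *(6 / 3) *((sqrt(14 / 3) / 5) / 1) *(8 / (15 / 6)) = 72 *sqrt(42) / 25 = 18.66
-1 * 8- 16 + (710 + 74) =760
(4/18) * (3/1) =2/3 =0.67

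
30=30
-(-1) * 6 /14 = 3 /7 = 0.43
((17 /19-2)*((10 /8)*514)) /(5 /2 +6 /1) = -26985 /323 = -83.54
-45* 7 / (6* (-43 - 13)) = 0.94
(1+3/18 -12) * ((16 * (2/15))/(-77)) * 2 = 416/693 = 0.60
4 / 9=0.44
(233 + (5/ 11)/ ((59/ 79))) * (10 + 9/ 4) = 1857247/ 649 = 2861.71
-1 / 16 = -0.06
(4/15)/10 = 2/75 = 0.03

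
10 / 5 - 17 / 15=13 / 15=0.87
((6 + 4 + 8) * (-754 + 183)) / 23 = -10278 / 23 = -446.87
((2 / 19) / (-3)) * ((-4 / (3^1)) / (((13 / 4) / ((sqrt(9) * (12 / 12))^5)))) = 864 / 247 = 3.50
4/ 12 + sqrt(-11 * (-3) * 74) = 1/ 3 + sqrt(2442) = 49.75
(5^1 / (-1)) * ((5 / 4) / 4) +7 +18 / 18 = 103 / 16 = 6.44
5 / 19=0.26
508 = 508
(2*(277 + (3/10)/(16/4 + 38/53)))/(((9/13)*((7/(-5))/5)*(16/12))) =-9004567/4200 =-2143.94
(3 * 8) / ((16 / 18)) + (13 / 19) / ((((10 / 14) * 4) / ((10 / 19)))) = 19585 / 722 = 27.13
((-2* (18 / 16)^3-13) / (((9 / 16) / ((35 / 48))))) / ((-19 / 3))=141995 / 43776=3.24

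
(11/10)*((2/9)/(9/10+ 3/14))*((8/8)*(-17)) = -1309/351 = -3.73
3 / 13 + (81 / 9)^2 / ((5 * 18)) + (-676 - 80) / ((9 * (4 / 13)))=-35343 / 130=-271.87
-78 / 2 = -39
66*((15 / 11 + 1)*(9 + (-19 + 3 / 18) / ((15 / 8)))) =-2444 / 15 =-162.93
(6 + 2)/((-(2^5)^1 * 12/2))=-1/24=-0.04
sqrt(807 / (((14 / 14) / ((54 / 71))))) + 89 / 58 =89 / 58 + 9*sqrt(38198) / 71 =26.31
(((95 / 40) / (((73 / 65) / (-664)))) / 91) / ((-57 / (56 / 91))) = 3320 / 19929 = 0.17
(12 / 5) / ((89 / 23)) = 276 / 445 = 0.62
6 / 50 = 3 / 25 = 0.12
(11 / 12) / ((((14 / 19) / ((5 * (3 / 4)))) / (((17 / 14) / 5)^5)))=296750113 / 75295360000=0.00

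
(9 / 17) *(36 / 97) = 324 / 1649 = 0.20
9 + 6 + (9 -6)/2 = 33/2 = 16.50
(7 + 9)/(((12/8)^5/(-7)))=-3584/243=-14.75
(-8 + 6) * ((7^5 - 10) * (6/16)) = -50391/4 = -12597.75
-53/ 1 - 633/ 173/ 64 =-587449/ 11072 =-53.06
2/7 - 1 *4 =-26/7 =-3.71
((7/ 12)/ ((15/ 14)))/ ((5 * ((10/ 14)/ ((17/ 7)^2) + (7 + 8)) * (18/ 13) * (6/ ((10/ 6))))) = 184093/ 127429200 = 0.00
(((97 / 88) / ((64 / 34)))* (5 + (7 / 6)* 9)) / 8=51119 / 45056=1.13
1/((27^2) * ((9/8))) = 8/6561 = 0.00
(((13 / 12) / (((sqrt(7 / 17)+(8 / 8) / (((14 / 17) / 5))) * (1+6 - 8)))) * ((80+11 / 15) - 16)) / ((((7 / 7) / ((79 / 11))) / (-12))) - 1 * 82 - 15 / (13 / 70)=43970799682 / 52103337 - 195454532 * sqrt(119) / 20039745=737.52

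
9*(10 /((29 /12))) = 1080 /29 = 37.24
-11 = -11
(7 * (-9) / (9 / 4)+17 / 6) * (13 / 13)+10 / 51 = -849 / 34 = -24.97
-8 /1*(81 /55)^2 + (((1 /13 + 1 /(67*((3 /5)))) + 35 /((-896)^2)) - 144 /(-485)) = -1490706817380679 /87933528883200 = -16.95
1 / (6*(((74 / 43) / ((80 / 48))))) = 215 / 1332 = 0.16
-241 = -241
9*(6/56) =27/28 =0.96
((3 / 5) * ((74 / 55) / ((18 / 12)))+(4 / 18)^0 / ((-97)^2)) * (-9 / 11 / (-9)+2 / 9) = 14392339 / 85386675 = 0.17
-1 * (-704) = 704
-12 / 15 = -4 / 5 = -0.80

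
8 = 8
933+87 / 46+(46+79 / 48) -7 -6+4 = 1074785 / 1104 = 973.54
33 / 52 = 0.63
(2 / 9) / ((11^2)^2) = 2 / 131769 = 0.00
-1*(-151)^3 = 3442951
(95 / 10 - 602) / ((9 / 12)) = -790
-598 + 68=-530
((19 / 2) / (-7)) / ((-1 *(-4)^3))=-19 / 896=-0.02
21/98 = 3/14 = 0.21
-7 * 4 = -28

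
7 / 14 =1 / 2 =0.50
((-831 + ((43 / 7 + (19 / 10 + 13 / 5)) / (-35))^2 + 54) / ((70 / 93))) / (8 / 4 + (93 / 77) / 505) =-515.47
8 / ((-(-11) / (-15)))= -120 / 11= -10.91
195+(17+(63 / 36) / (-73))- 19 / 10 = 306711 / 1460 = 210.08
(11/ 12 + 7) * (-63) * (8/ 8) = -1995/ 4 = -498.75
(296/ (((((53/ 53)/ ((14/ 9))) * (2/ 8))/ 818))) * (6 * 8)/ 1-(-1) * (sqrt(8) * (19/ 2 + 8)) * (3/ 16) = 72315571.95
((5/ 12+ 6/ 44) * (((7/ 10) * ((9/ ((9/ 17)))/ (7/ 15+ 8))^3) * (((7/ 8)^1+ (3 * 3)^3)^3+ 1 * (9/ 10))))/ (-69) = -37483864080248297355/ 2122714722304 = -17658455.79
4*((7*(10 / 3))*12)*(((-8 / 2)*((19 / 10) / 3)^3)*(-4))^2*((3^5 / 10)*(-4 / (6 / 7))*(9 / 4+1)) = -958983238304 / 140625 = -6819436.36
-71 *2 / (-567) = 0.25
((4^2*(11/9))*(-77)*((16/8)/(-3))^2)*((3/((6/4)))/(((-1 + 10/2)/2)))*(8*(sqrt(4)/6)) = -433664/243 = -1784.63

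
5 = 5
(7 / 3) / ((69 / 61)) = 427 / 207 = 2.06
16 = 16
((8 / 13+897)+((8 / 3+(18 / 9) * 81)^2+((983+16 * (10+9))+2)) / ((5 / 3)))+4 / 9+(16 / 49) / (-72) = 514265062 / 28665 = 17940.52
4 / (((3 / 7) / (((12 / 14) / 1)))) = 8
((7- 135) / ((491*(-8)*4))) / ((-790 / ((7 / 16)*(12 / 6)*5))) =-7 / 155156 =-0.00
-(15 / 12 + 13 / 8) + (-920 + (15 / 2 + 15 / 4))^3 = -48030073059 / 64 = -750469891.55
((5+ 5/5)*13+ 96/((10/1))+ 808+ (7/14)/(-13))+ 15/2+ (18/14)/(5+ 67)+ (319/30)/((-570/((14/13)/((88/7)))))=5621117443/6224400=903.08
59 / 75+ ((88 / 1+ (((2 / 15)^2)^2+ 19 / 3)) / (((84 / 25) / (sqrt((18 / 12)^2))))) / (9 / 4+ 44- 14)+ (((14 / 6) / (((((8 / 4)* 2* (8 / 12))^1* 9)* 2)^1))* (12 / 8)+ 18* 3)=3286485859 / 58514400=56.17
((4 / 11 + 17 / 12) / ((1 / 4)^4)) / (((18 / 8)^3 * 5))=192512 / 24057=8.00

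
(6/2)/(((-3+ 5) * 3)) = 1/2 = 0.50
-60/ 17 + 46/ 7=3.04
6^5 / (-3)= -2592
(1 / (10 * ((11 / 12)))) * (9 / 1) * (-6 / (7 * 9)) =-36 / 385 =-0.09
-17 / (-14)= 17 / 14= 1.21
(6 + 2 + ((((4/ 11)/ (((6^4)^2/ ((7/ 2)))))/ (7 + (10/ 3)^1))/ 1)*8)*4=95458183/ 2983068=32.00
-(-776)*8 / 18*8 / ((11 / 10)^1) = 248320 / 99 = 2508.28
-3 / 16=-0.19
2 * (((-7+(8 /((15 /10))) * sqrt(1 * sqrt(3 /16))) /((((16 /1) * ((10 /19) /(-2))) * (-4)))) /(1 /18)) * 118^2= -4166757 /20+396834 * 3^(1 /4) /5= -103885.27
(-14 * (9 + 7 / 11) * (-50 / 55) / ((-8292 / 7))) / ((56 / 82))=-76055 / 501666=-0.15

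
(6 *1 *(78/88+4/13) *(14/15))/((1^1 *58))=4781/41470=0.12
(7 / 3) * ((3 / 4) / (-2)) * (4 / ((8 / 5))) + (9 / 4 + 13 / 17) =225 / 272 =0.83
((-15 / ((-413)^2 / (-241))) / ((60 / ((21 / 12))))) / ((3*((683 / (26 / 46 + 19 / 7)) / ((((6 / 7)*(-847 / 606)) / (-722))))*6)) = 320771 / 1172353177176972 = 0.00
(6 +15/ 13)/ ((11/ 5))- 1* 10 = -965/ 143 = -6.75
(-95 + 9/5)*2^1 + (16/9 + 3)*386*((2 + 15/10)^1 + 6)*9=787473/5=157494.60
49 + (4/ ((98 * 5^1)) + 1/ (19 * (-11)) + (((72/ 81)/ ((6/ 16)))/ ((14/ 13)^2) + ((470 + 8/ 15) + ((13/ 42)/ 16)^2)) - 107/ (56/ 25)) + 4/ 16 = 671138595607/ 1415715840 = 474.06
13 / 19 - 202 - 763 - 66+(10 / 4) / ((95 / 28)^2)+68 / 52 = -24140579 / 23465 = -1028.79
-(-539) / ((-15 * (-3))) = 539 / 45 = 11.98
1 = 1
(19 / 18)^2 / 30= 361 / 9720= 0.04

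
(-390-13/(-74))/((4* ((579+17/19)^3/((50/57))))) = -37192025/84838549405344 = -0.00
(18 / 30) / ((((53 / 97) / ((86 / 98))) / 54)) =675702 / 12985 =52.04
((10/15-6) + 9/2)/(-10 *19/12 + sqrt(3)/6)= 5 *sqrt(3)/9022 + 475/9022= 0.05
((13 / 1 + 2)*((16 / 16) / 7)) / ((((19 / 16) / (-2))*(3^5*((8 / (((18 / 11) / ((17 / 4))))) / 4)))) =-640 / 223839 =-0.00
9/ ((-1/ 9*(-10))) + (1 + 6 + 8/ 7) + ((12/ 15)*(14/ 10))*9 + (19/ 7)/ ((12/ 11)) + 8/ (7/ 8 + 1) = 69463/ 2100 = 33.08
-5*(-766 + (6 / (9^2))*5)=103360 / 27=3828.15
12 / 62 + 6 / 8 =117 / 124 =0.94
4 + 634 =638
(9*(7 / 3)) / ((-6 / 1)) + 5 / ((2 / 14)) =31.50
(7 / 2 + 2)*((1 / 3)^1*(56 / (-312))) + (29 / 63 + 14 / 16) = 6593 / 6552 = 1.01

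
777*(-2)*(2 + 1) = -4662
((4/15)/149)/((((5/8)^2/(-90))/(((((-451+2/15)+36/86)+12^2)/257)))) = 101201408/205824875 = 0.49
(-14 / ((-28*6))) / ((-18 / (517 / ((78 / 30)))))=-2585 / 2808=-0.92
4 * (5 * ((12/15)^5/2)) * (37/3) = 75776/1875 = 40.41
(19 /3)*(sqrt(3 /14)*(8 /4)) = 19*sqrt(42) /21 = 5.86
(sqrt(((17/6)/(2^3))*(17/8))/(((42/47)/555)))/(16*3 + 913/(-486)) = 2394603*sqrt(6)/502096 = 11.68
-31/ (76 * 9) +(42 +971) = 692861/ 684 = 1012.95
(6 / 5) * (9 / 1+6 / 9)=58 / 5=11.60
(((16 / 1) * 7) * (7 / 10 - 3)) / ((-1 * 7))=184 / 5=36.80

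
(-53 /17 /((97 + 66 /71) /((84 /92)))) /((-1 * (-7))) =-11289 /2718623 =-0.00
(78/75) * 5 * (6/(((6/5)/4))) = 104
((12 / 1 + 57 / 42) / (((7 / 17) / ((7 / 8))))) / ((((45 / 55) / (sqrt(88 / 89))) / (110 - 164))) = -104907*sqrt(1958) / 2492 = -1862.79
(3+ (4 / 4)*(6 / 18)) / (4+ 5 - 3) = 5 / 9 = 0.56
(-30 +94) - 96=-32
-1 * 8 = -8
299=299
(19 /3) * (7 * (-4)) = -532 /3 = -177.33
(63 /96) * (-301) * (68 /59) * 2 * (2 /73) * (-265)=28476105 /8614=3305.79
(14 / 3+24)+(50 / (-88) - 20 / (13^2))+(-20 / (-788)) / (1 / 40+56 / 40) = 779265561 / 27832948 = 28.00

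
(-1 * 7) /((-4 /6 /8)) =84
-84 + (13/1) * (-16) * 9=-1956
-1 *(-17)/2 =17/2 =8.50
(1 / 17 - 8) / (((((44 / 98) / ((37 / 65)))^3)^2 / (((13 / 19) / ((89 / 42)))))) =-20135846112192374815503 / 1890886239862863100000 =-10.65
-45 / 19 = -2.37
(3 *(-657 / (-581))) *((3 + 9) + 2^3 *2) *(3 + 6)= 70956 / 83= 854.89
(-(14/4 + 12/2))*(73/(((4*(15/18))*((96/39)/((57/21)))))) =-1027767/4480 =-229.41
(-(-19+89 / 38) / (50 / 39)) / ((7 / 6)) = 74061 / 6650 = 11.14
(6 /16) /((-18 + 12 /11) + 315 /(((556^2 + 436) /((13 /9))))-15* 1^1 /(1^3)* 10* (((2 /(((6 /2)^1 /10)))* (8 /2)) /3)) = -7661907 /27587788322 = -0.00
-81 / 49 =-1.65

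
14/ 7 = 2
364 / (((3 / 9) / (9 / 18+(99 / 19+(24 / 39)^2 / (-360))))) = 23099734 / 3705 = 6234.75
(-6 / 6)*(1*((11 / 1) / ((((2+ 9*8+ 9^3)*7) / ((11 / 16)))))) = -11 / 8176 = -0.00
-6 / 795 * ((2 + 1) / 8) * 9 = -27 / 1060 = -0.03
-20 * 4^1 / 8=-10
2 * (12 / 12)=2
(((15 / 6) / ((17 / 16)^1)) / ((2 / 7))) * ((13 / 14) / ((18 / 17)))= 65 / 9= 7.22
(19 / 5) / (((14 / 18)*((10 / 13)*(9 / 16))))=1976 / 175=11.29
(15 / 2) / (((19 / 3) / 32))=720 / 19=37.89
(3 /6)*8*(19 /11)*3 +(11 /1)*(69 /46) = 819 /22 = 37.23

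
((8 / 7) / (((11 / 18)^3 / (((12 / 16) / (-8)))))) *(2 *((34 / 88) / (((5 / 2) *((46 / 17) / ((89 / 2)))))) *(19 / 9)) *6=-356261571 / 11786005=-30.23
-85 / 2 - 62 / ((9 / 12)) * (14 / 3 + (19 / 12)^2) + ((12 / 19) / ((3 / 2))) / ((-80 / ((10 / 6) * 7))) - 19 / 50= -8156186 / 12825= -635.96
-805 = -805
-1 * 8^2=-64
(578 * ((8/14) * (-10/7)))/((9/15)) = -115600/147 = -786.39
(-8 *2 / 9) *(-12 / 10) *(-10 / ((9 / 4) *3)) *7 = -1792 / 81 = -22.12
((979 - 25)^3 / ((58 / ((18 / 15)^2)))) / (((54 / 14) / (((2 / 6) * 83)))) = 112100807952 / 725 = 154621804.07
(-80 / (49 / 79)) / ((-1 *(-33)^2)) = 6320 / 53361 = 0.12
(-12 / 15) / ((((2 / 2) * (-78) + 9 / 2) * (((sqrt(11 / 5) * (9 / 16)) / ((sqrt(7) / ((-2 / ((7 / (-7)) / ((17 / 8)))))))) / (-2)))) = -1024 * sqrt(385) / 1237005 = -0.02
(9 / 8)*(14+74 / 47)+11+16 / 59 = 159683 / 5546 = 28.79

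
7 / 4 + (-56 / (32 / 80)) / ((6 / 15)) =-1393 / 4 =-348.25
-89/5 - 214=-231.80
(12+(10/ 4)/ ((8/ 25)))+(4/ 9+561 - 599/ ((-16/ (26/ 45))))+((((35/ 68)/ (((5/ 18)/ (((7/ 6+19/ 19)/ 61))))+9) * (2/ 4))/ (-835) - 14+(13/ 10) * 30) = 8698879139/ 13854320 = 627.88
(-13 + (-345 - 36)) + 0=-394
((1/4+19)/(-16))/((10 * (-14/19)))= 209/1280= 0.16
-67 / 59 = -1.14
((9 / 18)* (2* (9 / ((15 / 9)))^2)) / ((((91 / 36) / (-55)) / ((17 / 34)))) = -144342 / 455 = -317.24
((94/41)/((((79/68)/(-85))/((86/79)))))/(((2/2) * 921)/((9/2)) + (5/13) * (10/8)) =-0.89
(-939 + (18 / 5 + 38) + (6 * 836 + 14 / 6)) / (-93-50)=-61814 / 2145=-28.82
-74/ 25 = -2.96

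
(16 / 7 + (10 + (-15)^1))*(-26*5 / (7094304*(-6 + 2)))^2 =-0.00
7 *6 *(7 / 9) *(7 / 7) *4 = 130.67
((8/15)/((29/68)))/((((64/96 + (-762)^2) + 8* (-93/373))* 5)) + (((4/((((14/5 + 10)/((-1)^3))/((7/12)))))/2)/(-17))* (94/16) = 22791345607207/723549517440000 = 0.03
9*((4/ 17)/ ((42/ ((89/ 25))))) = 534/ 2975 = 0.18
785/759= 1.03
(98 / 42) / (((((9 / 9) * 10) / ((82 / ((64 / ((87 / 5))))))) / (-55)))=-91553 / 320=-286.10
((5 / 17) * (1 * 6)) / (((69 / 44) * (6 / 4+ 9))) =880 / 8211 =0.11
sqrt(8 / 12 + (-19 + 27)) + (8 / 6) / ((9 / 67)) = sqrt(78) / 3 + 268 / 27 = 12.87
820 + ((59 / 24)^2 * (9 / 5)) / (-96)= 25186919 / 30720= 819.89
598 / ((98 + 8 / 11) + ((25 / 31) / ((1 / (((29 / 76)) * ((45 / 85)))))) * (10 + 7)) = 15497768 / 2630391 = 5.89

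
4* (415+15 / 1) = 1720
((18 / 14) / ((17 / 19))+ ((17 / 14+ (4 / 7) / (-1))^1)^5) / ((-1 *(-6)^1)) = 4714035 / 18286016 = 0.26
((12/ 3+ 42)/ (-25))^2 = 2116/ 625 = 3.39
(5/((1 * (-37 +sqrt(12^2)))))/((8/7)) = -7/40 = -0.18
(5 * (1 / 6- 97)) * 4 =-5810 / 3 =-1936.67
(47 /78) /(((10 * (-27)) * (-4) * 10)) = 47 /842400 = 0.00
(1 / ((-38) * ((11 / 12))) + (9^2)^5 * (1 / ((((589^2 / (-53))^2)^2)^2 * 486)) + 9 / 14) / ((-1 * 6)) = -3307409293305774076668971038298930841533934937 / 32312118838773605837507097536403761409576474394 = -0.10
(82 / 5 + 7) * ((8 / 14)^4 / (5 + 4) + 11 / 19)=3153319 / 228095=13.82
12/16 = 0.75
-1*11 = -11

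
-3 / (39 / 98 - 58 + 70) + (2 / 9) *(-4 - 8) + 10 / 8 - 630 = -1023287 / 1620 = -631.66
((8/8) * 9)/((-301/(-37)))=333/301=1.11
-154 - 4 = -158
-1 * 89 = -89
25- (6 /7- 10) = 239 /7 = 34.14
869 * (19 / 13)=16511 / 13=1270.08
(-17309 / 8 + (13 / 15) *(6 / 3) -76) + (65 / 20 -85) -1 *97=-289997 / 120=-2416.64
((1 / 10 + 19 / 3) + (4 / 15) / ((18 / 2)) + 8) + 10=1321 / 54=24.46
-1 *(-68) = 68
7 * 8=56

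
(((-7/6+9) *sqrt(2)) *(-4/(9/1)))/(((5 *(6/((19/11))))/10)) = -1786 *sqrt(2)/891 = -2.83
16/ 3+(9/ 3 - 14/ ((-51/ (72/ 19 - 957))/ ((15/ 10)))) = -372256/ 969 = -384.17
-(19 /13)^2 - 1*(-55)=8934 /169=52.86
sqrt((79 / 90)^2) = 79 / 90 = 0.88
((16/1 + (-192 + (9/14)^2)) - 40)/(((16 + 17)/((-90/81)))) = 7825/1078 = 7.26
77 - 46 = 31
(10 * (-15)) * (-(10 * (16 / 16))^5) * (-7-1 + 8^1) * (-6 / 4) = 0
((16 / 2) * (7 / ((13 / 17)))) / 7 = 136 / 13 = 10.46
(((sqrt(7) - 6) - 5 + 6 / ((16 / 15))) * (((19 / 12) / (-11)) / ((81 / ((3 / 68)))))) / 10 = 817 / 19388160 - 19 * sqrt(7) / 2423520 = 0.00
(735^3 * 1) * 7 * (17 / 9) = 5250086625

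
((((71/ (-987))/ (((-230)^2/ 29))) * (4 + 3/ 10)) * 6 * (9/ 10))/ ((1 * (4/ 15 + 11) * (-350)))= 2390499/ 10294525150000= 0.00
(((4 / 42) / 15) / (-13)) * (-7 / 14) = 1 / 4095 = 0.00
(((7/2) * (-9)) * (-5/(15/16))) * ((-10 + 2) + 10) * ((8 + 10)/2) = 3024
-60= -60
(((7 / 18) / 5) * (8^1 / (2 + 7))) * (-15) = -28 / 27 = -1.04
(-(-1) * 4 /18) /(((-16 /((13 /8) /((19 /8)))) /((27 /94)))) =-39 /14288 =-0.00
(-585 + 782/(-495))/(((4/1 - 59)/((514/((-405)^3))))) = -149243498/1808560153125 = -0.00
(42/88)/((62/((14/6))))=49/2728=0.02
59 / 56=1.05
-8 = -8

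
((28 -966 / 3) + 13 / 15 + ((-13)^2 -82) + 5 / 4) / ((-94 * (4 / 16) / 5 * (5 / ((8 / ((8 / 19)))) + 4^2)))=233567 / 87138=2.68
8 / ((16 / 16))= 8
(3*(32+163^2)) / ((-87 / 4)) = -106404 / 29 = -3669.10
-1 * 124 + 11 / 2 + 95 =-23.50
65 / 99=0.66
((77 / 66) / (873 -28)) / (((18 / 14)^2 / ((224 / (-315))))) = -5488 / 9240075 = -0.00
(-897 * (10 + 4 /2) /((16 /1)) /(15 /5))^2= 804609 /16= 50288.06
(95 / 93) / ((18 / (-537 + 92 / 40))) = -101593 / 3348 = -30.34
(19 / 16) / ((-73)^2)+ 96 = 8185363 / 85264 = 96.00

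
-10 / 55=-2 / 11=-0.18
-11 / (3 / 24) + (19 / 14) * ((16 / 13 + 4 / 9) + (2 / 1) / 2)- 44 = -210269 / 1638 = -128.37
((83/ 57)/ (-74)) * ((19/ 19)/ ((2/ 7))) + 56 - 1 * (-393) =3787183/ 8436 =448.93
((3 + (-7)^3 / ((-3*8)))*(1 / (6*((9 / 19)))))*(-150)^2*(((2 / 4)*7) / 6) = 34496875 / 432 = 79853.88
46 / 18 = 23 / 9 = 2.56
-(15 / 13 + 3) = -4.15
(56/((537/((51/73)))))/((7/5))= 680/13067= 0.05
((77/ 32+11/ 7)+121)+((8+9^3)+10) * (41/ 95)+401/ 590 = 112506347/ 251104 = 448.05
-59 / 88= -0.67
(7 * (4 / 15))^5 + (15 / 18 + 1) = 37205111 / 1518750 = 24.50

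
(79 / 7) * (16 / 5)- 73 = -1291 / 35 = -36.89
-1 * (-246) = 246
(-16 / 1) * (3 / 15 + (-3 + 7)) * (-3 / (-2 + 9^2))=1008 / 395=2.55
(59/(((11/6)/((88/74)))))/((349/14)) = 19824/12913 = 1.54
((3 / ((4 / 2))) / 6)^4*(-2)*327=-327 / 128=-2.55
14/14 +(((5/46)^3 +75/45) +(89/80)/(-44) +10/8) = 500143531/128483520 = 3.89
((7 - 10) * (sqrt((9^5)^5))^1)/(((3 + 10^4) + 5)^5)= -43046721/1700293663096832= -0.00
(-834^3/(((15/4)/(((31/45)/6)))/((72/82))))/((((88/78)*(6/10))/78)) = -4052147887008/2255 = -1796961368.96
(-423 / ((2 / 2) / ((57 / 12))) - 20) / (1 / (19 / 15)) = -154223 / 60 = -2570.38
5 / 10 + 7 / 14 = 1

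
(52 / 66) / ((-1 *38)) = -13 / 627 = -0.02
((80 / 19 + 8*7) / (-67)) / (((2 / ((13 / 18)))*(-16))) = 1859 / 91656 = 0.02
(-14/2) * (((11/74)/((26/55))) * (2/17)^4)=-16940/40173601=-0.00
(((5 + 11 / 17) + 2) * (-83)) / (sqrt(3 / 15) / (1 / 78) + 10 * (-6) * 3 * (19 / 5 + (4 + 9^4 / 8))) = 1122160 * sqrt(5) / 2517008268351 + 3573324300 / 839002756117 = 0.00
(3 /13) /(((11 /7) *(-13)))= -21 /1859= -0.01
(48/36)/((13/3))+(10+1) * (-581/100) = -82683/1300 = -63.60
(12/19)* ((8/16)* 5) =30/19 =1.58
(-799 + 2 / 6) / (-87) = 2396 / 261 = 9.18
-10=-10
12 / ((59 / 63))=756 / 59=12.81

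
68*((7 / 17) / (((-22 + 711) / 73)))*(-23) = -47012 / 689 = -68.23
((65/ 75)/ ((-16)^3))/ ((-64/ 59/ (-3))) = -767/ 1310720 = -0.00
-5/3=-1.67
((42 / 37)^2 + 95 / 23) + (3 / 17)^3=839140600 / 154695631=5.42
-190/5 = -38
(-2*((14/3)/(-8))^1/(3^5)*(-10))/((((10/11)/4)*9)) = -154/6561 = -0.02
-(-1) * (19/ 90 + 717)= 64549/ 90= 717.21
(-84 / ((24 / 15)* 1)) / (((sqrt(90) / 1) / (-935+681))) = 889* sqrt(10) / 2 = 1405.63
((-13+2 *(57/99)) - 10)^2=519841/1089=477.36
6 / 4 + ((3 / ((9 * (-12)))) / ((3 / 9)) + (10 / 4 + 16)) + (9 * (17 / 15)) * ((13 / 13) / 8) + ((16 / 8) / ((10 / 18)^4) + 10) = 52.19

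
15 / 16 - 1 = -1 / 16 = -0.06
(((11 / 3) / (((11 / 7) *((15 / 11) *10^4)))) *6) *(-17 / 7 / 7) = -187 / 525000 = -0.00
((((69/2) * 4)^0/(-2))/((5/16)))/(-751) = 8/3755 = 0.00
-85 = -85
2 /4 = 1 /2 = 0.50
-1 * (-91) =91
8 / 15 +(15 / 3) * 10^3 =75008 / 15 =5000.53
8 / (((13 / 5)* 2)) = 20 / 13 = 1.54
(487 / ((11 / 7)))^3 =39616946929 / 1331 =29764798.59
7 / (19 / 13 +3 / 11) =1001 / 248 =4.04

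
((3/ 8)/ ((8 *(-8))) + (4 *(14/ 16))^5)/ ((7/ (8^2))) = 268909/ 56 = 4801.95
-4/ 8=-1/ 2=-0.50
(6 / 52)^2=0.01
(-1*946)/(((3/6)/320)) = -605440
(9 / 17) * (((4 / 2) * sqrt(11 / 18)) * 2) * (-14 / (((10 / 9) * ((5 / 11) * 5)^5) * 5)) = -60877278 * sqrt(22) / 4150390625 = -0.07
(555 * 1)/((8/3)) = 1665/8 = 208.12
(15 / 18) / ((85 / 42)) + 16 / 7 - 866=-102733 / 119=-863.30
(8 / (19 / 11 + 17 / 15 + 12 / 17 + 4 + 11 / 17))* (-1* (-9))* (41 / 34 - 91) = -18134820 / 23039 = -787.14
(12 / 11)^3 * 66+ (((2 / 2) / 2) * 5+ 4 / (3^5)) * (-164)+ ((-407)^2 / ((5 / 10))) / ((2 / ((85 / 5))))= 82790203117 / 29403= 2815705.99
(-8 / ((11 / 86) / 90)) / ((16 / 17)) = -65790 / 11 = -5980.91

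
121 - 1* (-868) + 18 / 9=991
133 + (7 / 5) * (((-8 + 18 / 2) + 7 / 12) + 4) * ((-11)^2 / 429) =316379 / 2340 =135.20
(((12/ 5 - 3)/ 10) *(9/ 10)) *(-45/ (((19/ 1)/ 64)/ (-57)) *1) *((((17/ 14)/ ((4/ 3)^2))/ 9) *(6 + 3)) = -111537/ 350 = -318.68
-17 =-17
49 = 49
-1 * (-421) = 421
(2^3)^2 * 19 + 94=1310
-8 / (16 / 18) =-9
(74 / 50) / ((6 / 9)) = 111 / 50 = 2.22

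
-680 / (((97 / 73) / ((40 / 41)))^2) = -5797952000 / 15816529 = -366.58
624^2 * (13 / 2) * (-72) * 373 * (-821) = 55804217324544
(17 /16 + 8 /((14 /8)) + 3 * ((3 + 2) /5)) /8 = 967 /896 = 1.08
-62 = -62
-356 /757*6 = -2.82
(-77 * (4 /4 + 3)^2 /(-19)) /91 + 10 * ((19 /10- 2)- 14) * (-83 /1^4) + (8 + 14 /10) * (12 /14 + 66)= 106611607 /8645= 12332.17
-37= -37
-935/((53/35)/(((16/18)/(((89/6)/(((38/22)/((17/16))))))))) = -851200/14151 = -60.15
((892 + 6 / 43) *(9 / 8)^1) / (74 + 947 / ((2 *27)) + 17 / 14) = 32626881 / 3015160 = 10.82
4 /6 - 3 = -7 /3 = -2.33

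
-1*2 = -2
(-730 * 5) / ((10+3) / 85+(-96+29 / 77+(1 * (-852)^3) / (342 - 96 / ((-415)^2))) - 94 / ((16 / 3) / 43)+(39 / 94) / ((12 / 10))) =88178092855622000 / 43708512495060355191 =0.00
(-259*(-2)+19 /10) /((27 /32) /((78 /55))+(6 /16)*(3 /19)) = 13697632 /17235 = 794.76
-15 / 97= -0.15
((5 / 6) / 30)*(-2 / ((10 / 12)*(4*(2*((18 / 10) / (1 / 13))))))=-1 / 2808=-0.00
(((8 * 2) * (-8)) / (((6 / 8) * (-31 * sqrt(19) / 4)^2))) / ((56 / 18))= -6144 / 127813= -0.05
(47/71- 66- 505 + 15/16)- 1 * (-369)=-227655/1136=-200.40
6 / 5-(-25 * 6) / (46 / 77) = 29013 / 115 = 252.29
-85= -85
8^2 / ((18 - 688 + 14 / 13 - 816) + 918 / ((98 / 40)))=-2548 / 44201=-0.06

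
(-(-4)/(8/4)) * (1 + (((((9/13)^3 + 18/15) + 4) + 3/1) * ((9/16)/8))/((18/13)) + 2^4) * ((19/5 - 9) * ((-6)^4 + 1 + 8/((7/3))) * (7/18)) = -1907160427/20800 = -91690.41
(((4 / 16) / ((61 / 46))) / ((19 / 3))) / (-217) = -69 / 503006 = -0.00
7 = 7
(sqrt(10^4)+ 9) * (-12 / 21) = -62.29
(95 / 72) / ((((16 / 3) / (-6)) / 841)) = -79895 / 64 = -1248.36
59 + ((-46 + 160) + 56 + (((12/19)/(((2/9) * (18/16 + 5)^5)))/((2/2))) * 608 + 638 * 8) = 1506497126021/282475249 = 5333.20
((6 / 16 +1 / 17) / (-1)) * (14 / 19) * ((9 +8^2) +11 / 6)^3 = -133959.28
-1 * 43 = -43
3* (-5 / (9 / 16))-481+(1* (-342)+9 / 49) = -124874 / 147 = -849.48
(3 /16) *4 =3 /4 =0.75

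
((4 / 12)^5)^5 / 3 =1 / 2541865828329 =0.00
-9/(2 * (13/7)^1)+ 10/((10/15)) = 327/26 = 12.58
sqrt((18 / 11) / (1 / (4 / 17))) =6*sqrt(374) / 187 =0.62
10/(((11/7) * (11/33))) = 210/11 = 19.09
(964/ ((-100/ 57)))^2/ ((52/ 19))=3585398211/ 32500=110319.94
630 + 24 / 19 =11994 / 19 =631.26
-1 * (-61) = 61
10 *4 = 40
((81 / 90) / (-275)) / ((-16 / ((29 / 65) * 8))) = 261 / 357500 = 0.00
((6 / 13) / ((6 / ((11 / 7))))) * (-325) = -275 / 7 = -39.29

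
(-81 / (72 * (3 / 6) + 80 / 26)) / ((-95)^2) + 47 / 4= 11.75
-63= -63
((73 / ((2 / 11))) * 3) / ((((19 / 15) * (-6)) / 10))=-60225 / 38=-1584.87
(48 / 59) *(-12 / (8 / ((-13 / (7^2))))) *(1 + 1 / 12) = 1014 / 2891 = 0.35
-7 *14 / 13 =-98 / 13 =-7.54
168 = 168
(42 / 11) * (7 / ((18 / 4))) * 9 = 588 / 11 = 53.45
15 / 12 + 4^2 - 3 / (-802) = 27675 / 1604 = 17.25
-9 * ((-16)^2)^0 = -9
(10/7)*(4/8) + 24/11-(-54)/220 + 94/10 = 9657/770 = 12.54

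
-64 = -64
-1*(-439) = 439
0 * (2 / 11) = 0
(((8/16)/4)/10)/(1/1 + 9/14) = 7/920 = 0.01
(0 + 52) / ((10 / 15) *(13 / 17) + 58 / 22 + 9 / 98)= 2858856 / 178019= 16.06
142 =142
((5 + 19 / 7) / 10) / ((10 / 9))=243 / 350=0.69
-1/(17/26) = -26/17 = -1.53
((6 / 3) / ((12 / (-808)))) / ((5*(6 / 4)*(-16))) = 101 / 90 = 1.12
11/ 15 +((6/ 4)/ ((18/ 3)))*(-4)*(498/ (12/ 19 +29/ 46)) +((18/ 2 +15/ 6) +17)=-12090229/ 33090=-365.37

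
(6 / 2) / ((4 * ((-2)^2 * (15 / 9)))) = 9 / 80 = 0.11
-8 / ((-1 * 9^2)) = 8 / 81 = 0.10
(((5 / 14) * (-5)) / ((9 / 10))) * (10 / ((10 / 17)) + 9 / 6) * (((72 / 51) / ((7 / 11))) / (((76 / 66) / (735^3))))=-9069702468750 / 323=-28079574206.66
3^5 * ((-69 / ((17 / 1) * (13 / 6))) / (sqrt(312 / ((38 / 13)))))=-16767 * sqrt(57) / 2873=-44.06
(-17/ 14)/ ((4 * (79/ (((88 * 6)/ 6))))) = -187/ 553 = -0.34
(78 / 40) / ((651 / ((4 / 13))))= 1 / 1085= 0.00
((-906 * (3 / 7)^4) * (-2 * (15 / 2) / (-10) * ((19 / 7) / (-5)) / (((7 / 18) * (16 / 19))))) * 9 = 3218820039 / 4705960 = 683.99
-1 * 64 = -64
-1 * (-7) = 7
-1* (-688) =688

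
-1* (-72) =72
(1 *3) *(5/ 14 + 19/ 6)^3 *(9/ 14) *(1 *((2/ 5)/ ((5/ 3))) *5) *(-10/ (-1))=2431344/ 2401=1012.64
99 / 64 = 1.55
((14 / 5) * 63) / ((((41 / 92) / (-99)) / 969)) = -7784225064 / 205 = -37971829.58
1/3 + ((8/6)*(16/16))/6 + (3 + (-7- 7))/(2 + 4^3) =7/18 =0.39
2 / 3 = 0.67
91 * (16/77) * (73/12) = 3796/33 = 115.03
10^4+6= 10006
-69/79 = -0.87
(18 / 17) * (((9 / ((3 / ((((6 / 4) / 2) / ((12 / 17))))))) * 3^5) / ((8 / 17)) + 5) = 1901889 / 1088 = 1748.06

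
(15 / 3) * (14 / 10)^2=49 / 5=9.80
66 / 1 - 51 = 15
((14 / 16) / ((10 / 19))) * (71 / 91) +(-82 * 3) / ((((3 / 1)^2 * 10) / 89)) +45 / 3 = -141629 / 624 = -226.97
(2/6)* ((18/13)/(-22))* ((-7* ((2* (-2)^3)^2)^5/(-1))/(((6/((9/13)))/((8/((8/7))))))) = -242442313924608/1859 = -130415445898.12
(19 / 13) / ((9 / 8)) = 152 / 117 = 1.30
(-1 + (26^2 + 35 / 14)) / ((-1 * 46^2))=-1355 / 4232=-0.32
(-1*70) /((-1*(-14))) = -5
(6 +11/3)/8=29/24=1.21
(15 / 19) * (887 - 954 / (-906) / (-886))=1780020345 / 2541934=700.26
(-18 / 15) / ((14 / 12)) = -36 / 35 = -1.03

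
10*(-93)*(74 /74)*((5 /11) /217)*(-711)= 106650 /77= 1385.06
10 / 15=2 / 3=0.67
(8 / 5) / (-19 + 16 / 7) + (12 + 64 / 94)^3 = 123843796472 / 60736455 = 2039.04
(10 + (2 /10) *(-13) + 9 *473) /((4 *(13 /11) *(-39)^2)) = 117271 /197730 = 0.59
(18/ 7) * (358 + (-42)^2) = 5456.57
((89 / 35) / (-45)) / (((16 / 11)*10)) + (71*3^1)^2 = 11432987021 / 252000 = 45369.00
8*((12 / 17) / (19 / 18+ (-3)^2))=1728 / 3077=0.56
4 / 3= 1.33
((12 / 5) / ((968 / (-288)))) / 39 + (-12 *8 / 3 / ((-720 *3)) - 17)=-3610777 / 212355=-17.00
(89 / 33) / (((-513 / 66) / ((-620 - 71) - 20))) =14062 / 57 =246.70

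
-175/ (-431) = 175/ 431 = 0.41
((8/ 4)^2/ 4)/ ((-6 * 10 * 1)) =-1/ 60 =-0.02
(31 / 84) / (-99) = -31 / 8316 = -0.00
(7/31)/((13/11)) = 77/403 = 0.19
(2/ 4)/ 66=1/ 132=0.01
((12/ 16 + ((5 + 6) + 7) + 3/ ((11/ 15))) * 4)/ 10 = 201/ 22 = 9.14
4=4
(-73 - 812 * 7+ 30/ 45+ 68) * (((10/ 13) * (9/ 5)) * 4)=-409560/ 13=-31504.62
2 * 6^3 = 432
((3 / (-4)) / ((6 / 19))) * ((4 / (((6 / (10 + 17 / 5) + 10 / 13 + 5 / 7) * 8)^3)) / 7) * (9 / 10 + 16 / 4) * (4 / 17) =-30143954531509 / 71051235480000000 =-0.00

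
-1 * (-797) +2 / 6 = 2392 / 3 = 797.33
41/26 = 1.58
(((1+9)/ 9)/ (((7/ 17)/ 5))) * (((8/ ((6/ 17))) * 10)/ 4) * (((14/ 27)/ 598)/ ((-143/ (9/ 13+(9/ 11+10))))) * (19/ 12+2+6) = -297308750/ 581385519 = -0.51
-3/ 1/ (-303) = 1/ 101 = 0.01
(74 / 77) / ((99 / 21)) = 74 / 363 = 0.20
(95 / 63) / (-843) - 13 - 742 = -40097390 / 53109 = -755.00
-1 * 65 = -65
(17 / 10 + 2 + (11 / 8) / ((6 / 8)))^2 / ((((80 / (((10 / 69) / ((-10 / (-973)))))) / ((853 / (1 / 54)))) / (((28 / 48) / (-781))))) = -40023595087 / 215556000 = -185.68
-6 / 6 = -1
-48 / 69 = -16 / 23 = -0.70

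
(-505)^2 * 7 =1785175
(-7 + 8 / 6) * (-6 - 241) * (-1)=-4199 / 3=-1399.67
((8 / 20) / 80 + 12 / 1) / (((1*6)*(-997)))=-2401 / 1196400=-0.00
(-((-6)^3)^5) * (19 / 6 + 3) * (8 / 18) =1288655142912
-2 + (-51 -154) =-207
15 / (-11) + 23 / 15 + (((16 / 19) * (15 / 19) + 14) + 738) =44842588 / 59565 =752.83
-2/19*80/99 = -160/1881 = -0.09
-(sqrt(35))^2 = -35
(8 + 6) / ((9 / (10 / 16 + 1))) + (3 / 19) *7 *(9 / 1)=8533 / 684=12.48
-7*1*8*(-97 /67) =5432 /67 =81.07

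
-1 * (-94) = 94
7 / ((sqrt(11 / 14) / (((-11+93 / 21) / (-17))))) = 46 * sqrt(154) / 187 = 3.05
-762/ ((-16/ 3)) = 1143/ 8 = 142.88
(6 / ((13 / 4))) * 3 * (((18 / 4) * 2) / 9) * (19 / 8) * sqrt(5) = 171 * sqrt(5) / 13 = 29.41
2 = 2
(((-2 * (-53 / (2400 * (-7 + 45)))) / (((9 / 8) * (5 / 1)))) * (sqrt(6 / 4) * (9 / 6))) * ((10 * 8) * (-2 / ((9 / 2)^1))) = -212 * sqrt(6) / 38475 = -0.01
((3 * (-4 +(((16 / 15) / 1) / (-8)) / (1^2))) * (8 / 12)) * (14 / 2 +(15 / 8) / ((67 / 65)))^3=-3274300246073 / 577464960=-5670.13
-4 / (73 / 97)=-388 / 73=-5.32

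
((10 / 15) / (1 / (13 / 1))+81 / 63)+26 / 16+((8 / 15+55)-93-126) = -42529 / 280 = -151.89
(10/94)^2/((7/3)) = 75/15463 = 0.00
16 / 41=0.39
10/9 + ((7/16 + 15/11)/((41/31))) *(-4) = -70403/16236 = -4.34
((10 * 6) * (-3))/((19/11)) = -1980/19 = -104.21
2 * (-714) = -1428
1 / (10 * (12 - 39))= -1 / 270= -0.00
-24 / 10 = -2.40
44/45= 0.98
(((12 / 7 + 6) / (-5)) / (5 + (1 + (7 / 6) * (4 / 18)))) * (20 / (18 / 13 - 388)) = 2916 / 228683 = 0.01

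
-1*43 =-43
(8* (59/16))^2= 3481/4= 870.25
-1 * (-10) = 10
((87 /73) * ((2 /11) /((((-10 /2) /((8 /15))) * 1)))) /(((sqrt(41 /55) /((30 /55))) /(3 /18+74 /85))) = -245456 * sqrt(2255) /769575125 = -0.02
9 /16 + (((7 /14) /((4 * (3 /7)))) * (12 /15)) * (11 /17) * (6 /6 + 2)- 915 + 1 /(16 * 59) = -18334509 /20060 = -913.98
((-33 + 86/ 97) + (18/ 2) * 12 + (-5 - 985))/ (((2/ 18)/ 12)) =-9576252/ 97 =-98724.25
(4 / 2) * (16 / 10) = 16 / 5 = 3.20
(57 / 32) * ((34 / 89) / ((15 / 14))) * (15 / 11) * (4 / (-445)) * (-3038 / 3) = 3434459 / 435655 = 7.88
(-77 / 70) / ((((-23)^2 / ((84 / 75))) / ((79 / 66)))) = -553 / 198375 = -0.00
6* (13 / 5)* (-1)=-78 / 5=-15.60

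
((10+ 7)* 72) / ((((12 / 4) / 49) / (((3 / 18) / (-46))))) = -1666 / 23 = -72.43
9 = 9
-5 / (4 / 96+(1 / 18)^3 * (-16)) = -29160 / 227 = -128.46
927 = 927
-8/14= -4/7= -0.57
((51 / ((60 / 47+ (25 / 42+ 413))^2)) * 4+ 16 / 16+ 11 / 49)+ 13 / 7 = 101313226918495 / 32863837824601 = 3.08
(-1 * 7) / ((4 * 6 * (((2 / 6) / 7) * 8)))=-49 / 64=-0.77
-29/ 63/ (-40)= 29/ 2520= 0.01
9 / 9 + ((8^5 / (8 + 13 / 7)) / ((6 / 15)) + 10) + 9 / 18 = 8322.22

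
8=8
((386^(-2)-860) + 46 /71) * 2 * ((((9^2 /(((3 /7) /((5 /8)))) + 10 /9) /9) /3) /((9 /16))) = -78044877479705 /5783912973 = -13493.44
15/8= 1.88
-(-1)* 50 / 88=25 / 44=0.57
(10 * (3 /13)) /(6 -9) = -10 /13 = -0.77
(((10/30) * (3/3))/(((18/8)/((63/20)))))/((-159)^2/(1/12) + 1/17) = 119/77359875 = 0.00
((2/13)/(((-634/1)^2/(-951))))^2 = 0.00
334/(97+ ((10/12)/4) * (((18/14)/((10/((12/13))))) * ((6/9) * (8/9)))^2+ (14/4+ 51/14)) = 41487810/12936233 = 3.21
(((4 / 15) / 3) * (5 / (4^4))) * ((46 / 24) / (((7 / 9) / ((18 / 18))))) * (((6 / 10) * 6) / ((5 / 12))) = 207 / 5600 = 0.04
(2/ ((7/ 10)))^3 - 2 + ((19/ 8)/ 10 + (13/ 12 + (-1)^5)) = 21.64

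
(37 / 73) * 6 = 222 / 73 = 3.04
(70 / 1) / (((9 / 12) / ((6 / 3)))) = 186.67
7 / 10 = 0.70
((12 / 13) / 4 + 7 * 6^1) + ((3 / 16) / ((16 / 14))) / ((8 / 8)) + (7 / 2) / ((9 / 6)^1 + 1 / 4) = 73873 / 1664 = 44.39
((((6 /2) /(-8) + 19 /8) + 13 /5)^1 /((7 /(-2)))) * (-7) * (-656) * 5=-30176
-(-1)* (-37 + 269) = 232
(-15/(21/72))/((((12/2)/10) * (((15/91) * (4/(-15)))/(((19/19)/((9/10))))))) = 2166.67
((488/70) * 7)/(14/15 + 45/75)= 732/23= 31.83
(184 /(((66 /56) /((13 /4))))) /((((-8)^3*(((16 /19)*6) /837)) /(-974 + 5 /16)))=57616298649 /360448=159846.35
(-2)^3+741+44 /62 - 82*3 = 15119 /31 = 487.71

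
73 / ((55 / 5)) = 73 / 11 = 6.64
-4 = -4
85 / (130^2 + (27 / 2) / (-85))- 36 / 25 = -103065778 / 71824325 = -1.43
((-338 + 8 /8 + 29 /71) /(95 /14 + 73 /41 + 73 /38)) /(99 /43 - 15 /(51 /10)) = 95260845414 /1896149359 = 50.24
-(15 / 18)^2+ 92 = 3287 / 36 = 91.31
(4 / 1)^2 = 16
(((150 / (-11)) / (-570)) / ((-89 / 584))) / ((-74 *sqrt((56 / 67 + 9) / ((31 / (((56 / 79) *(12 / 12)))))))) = 365 *sqrt(1513829758) / 3174837281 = 0.00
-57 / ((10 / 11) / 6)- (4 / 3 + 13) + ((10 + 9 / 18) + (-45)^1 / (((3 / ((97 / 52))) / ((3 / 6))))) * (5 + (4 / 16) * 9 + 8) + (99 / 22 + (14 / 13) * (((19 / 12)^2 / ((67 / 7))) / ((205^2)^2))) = -439.26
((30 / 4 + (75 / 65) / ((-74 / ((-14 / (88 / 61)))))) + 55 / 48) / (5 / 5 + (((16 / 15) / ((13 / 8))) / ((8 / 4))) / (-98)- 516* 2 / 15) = -547377775 / 4218870832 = -0.13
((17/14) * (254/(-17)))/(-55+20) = 127/245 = 0.52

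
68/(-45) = -68/45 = -1.51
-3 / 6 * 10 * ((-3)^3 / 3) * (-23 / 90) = -23 / 2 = -11.50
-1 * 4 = -4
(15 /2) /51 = 5 /34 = 0.15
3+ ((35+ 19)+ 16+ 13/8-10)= 517/8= 64.62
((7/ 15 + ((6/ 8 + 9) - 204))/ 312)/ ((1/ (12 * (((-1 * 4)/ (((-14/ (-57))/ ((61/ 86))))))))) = 86.10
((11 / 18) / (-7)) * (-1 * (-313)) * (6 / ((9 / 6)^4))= -32.39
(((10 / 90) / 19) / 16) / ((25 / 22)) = 11 / 34200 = 0.00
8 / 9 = 0.89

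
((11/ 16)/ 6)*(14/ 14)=11/ 96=0.11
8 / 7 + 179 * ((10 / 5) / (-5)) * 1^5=-2466 / 35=-70.46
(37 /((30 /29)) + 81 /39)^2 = 217828081 /152100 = 1432.14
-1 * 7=-7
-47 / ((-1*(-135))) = -47 / 135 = -0.35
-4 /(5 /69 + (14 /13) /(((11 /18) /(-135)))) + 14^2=459985808 /2346665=196.02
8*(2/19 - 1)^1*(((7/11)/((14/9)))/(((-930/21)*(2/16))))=17136/32395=0.53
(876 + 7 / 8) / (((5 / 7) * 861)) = 1403 / 984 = 1.43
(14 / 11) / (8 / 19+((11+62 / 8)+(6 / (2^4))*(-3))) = 2128 / 30173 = 0.07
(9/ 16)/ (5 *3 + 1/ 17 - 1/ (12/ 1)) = 459/ 12220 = 0.04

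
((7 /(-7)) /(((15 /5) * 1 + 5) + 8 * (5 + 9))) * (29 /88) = -29 /10560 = -0.00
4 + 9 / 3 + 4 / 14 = 51 / 7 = 7.29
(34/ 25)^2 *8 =9248/ 625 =14.80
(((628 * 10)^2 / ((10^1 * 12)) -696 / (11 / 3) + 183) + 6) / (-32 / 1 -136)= -10845533 / 5544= -1956.26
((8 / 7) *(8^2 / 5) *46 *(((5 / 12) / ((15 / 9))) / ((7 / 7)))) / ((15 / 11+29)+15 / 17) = 5.38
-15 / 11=-1.36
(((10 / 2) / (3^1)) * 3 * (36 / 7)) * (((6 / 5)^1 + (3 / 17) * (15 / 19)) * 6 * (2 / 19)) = 133488 / 6137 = 21.75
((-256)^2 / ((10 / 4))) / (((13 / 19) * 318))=1245184 / 10335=120.48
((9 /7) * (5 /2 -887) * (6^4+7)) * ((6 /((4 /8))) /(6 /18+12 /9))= -373411134 /35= -10668889.54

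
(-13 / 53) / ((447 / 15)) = -65 / 7897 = -0.01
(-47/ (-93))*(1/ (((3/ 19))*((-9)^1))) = -893/ 2511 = -0.36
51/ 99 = 17/ 33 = 0.52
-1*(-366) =366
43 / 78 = 0.55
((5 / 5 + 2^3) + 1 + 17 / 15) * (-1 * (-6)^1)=334 / 5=66.80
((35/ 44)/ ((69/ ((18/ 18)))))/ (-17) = -35/ 51612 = -0.00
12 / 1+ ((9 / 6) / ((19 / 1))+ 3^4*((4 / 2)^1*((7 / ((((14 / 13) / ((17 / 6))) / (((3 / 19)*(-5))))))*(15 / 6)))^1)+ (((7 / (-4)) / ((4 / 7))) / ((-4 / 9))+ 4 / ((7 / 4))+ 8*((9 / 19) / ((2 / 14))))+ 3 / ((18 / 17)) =-149075897 / 25536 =-5837.87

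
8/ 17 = 0.47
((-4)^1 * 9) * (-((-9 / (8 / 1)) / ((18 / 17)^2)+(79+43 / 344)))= 22499 / 8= 2812.38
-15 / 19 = -0.79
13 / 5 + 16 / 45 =133 / 45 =2.96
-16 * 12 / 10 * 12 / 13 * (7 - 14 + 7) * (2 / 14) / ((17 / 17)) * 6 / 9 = 0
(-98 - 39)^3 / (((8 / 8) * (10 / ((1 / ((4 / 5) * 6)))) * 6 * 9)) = -2571353 / 2592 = -992.03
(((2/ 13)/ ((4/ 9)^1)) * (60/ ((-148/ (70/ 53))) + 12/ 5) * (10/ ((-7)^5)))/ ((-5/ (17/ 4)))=0.00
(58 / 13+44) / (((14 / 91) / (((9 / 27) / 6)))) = 35 / 2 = 17.50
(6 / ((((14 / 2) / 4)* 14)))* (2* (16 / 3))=128 / 49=2.61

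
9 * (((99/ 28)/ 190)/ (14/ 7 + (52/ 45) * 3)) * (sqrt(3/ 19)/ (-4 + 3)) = -2673 * sqrt(57)/ 1657712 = -0.01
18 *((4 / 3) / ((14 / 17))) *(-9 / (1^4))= -1836 / 7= -262.29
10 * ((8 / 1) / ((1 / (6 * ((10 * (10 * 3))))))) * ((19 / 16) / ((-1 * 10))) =-17100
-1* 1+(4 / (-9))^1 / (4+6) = -1.04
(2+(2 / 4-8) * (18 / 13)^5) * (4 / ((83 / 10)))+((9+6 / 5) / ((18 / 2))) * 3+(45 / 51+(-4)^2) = 2.85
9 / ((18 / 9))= 9 / 2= 4.50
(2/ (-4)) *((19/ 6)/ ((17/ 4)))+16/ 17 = 29/ 51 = 0.57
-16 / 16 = -1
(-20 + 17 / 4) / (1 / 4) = -63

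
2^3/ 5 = 8/ 5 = 1.60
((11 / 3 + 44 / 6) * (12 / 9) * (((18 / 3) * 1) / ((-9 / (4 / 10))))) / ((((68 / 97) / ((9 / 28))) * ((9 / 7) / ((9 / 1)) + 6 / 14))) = -1067 / 340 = -3.14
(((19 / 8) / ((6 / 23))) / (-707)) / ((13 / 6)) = -0.01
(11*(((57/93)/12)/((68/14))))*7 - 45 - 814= -10854391/12648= -858.19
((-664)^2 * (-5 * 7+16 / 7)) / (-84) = 25241296 / 147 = 171709.50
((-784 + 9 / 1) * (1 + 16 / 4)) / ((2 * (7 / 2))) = -3875 / 7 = -553.57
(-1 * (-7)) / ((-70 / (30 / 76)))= -3 / 76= -0.04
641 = 641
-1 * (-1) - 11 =-10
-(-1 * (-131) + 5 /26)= -3411 /26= -131.19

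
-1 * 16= -16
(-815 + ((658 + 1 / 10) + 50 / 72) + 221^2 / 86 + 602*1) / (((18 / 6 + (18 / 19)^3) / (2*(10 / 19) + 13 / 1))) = 252088599931 / 68135220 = 3699.83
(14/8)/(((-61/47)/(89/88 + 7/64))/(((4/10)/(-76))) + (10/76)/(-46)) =113436897/14262375865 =0.01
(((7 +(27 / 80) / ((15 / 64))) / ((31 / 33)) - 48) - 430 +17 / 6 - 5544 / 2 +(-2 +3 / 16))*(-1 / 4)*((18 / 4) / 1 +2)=1566861413 / 297600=5264.99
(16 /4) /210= 0.02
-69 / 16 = -4.31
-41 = -41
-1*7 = -7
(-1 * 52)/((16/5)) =-16.25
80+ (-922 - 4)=-846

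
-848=-848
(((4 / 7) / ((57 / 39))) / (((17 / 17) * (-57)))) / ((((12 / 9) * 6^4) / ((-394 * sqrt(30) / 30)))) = 2561 * sqrt(30) / 49124880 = 0.00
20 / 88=5 / 22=0.23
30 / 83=0.36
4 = 4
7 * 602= 4214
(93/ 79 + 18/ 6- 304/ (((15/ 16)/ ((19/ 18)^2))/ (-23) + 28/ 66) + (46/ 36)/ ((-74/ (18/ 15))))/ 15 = -29061939343301/ 558856700550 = -52.00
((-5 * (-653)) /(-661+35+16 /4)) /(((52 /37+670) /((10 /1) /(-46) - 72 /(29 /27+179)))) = 4169101355 /863952244012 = 0.00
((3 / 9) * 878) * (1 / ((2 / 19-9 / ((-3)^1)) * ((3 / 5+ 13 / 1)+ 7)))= 83410 / 18231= 4.58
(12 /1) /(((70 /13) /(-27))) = -2106 /35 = -60.17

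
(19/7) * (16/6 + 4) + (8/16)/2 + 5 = 1961/84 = 23.35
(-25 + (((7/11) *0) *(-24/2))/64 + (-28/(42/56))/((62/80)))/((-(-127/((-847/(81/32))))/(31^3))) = 177249453920/30861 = 5743477.33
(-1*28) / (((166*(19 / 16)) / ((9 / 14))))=-0.09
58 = 58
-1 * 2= -2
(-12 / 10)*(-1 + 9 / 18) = 3 / 5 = 0.60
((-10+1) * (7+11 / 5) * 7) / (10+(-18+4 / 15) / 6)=-26082 / 317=-82.28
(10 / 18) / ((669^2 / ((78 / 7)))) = 0.00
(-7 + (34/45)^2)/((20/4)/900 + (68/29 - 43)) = 1510204/9548595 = 0.16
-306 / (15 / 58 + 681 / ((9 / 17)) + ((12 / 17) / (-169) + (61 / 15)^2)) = -11472750900 / 48857630339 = -0.23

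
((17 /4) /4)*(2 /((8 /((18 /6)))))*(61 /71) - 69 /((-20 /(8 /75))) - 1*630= -357242101 /568000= -628.95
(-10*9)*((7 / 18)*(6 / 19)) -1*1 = -229 / 19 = -12.05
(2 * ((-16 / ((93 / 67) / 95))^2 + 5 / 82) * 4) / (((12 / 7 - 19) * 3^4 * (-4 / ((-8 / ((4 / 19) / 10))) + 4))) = -2262206742103700 / 1324174190229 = -1708.39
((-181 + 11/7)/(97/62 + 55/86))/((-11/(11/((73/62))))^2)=-58.72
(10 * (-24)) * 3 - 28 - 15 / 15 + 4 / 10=-3743 / 5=-748.60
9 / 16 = 0.56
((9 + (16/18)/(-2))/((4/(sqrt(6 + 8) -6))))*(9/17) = -231/34 + 77*sqrt(14)/68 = -2.56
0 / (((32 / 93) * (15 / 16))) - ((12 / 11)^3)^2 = -2985984 / 1771561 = -1.69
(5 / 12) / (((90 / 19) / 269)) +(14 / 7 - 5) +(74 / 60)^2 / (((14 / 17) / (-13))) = -63311 / 18900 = -3.35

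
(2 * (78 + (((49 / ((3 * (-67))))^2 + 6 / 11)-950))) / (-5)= 154903030 / 444411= 348.56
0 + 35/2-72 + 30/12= -52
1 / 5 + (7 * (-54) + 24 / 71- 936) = -1313.46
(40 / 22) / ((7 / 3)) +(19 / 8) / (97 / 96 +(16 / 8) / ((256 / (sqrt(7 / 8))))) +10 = 13.11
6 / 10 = 3 / 5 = 0.60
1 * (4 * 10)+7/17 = 687/17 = 40.41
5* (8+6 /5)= 46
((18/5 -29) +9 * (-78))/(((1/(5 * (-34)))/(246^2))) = 7483287528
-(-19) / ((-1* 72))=-19 / 72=-0.26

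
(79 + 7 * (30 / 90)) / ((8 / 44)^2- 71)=-29524 / 25761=-1.15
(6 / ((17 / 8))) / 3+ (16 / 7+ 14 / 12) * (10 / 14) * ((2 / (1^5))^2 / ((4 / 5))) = 66329 / 4998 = 13.27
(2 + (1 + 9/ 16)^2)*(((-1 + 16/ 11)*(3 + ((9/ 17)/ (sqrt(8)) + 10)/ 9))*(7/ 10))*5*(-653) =-320495665/ 16896 - 25986135*sqrt(2)/ 382976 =-19064.69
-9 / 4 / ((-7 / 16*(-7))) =-36 / 49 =-0.73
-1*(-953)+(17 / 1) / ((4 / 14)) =2025 / 2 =1012.50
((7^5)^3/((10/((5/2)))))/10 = 4747561509943/40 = 118689037748.58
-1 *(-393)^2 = -154449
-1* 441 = -441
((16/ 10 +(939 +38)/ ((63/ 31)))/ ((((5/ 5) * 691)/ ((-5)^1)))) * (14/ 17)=-303878/ 105723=-2.87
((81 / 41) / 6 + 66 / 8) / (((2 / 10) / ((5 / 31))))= 35175 / 5084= 6.92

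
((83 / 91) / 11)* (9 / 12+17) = 5893 / 4004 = 1.47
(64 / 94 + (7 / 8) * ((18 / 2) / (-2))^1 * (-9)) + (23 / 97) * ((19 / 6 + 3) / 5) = 39839231 / 1094160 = 36.41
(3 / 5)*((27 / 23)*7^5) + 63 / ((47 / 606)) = 68374719 / 5405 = 12650.27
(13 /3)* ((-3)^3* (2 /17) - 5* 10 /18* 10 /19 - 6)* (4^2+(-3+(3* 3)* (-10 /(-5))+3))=-804076 /513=-1567.40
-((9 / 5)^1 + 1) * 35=-98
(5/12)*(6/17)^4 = 540/83521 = 0.01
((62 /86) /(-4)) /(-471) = 31 /81012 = 0.00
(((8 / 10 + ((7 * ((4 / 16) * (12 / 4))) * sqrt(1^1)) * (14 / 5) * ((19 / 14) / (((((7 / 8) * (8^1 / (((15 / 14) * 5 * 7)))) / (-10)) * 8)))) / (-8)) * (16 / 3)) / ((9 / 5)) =21247 / 432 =49.18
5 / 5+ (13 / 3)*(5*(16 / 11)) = 1073 / 33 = 32.52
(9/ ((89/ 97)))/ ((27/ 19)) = 1843/ 267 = 6.90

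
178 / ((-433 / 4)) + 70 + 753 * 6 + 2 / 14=13901677 / 3031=4586.50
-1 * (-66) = 66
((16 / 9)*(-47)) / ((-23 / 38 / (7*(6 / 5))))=400064 / 345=1159.61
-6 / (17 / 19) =-6.71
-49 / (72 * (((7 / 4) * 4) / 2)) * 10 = -35 / 18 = -1.94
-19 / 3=-6.33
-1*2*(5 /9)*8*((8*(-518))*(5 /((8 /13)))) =2693600 /9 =299288.89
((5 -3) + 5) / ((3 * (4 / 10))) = 35 / 6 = 5.83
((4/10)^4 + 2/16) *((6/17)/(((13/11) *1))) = 24849/552500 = 0.04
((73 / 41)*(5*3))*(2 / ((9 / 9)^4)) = 2190 / 41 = 53.41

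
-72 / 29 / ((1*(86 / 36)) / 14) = -18144 / 1247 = -14.55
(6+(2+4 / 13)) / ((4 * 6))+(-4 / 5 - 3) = -449 / 130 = -3.45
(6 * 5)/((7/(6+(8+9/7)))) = 3210/49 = 65.51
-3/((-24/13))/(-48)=-13/384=-0.03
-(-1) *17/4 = 17/4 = 4.25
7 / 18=0.39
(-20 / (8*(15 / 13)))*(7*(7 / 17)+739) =-27326 / 17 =-1607.41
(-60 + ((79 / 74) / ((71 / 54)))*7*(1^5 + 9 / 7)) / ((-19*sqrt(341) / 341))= 123492*sqrt(341) / 49913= 45.69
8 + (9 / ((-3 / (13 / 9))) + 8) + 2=41 / 3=13.67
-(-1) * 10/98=5/49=0.10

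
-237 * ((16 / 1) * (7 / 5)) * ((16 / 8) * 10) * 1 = -106176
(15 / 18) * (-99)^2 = 16335 / 2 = 8167.50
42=42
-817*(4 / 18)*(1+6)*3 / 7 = -1634 / 3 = -544.67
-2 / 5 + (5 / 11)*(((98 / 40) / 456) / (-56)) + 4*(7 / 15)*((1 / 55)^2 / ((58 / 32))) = -2558266453 / 6400416000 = -0.40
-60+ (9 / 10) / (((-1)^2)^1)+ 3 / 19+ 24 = -6639 / 190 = -34.94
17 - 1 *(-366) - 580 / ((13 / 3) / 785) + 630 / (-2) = -1365016 / 13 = -105001.23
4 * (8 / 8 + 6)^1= 28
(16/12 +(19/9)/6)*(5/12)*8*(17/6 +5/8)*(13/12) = 490945/23328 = 21.05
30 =30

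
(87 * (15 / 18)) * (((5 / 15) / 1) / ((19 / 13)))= 1885 / 114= 16.54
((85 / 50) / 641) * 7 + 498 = 3192299 / 6410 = 498.02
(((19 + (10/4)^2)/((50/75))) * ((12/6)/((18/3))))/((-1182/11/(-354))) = 65549/1576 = 41.59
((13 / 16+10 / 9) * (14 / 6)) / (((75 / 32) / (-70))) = -134.05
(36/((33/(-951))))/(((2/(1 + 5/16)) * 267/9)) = -179739/7832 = -22.95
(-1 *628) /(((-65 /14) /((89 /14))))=55892 /65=859.88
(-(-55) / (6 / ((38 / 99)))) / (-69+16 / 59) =-1121 / 21897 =-0.05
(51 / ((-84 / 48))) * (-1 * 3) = 612 / 7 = 87.43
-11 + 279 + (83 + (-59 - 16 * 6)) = 196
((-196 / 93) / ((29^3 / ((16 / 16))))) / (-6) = 0.00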